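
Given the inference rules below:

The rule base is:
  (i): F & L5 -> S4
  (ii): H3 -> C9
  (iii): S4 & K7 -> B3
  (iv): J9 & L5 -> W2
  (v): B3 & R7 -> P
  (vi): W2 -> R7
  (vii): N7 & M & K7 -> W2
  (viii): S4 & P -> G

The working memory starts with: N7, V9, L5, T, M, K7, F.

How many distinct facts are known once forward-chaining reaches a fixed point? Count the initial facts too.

Round 1 fires (i), (vii), giving S4, W2.
Round 2 fires (iii), (vi), giving B3, R7.
Round 3 fires (v), giving P.
Round 4 fires (viii), giving G.
Closure: {B3, F, G, K7, L5, M, N7, P, R7, S4, T, V9, W2} — 13 facts.

13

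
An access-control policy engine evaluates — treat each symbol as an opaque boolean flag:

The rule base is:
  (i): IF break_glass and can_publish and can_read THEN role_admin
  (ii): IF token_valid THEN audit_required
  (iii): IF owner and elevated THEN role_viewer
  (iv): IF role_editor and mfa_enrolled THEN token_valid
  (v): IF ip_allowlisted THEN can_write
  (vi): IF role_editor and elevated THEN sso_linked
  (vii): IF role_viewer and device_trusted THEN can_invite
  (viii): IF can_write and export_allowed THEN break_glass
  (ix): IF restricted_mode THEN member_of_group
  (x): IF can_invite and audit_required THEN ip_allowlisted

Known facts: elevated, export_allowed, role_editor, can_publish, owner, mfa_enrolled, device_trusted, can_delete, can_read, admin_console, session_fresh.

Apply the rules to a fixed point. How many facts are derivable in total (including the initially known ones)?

Round 1: (iii) [IF owner and elevated THEN role_viewer]; (iv) [IF role_editor and mfa_enrolled THEN token_valid]; (vi) [IF role_editor and elevated THEN sso_linked]. New: role_viewer, token_valid, sso_linked.
Round 2: (ii) [IF token_valid THEN audit_required]; (vii) [IF role_viewer and device_trusted THEN can_invite]. New: audit_required, can_invite.
Round 3: (x) [IF can_invite and audit_required THEN ip_allowlisted]. New: ip_allowlisted.
Round 4: (v) [IF ip_allowlisted THEN can_write]. New: can_write.
Round 5: (viii) [IF can_write and export_allowed THEN break_glass]. New: break_glass.
Round 6: (i) [IF break_glass and can_publish and can_read THEN role_admin]. New: role_admin.
Closure: {admin_console, audit_required, break_glass, can_delete, can_invite, can_publish, can_read, can_write, device_trusted, elevated, export_allowed, ip_allowlisted, mfa_enrolled, owner, role_admin, role_editor, role_viewer, session_fresh, sso_linked, token_valid} — 20 facts.

20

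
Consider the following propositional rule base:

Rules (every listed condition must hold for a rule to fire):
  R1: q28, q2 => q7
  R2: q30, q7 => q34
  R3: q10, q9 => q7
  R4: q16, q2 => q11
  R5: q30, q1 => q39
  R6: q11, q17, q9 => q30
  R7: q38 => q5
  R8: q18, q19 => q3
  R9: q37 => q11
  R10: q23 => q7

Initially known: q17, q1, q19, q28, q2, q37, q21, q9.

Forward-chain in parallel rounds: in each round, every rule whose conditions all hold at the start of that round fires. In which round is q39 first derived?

3

Round 1: R1 [q28, q2 => q7]; R9 [q37 => q11]. Adds q7, q11.
Round 2: R6 [q11, q17, q9 => q30]. Adds q30.
Round 3: R2 [q30, q7 => q34]; R5 [q30, q1 => q39]. Adds q34, q39.
q39 first appears in round 3.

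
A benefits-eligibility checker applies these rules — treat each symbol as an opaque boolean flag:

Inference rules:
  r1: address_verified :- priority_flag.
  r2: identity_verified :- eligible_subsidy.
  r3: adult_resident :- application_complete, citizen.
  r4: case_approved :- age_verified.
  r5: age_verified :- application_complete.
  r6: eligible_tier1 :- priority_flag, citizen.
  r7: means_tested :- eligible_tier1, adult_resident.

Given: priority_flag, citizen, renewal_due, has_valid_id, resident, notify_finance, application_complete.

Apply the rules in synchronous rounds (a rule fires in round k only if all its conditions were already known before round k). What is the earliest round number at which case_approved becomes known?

2

Round 1: r1 [address_verified :- priority_flag.]; r3 [adult_resident :- application_complete, citizen.]; r5 [age_verified :- application_complete.]; r6 [eligible_tier1 :- priority_flag, citizen.]. New: address_verified, adult_resident, age_verified, eligible_tier1.
Round 2: r4 [case_approved :- age_verified.]; r7 [means_tested :- eligible_tier1, adult_resident.]. New: case_approved, means_tested.
case_approved first appears in round 2.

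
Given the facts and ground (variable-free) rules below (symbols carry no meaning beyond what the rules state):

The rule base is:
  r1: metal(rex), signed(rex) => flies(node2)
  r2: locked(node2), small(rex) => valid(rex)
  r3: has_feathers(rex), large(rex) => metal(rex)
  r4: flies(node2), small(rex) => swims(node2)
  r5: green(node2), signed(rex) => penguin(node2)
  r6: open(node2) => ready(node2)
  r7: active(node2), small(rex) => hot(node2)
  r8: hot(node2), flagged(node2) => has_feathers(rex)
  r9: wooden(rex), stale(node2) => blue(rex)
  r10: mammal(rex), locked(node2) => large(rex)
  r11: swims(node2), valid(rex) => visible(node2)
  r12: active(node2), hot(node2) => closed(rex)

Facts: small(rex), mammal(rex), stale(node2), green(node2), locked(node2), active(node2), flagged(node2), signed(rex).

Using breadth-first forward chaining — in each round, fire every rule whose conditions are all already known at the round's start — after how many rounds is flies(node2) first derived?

4

Round 1: r2 [locked(node2), small(rex) => valid(rex)]; r5 [green(node2), signed(rex) => penguin(node2)]; r7 [active(node2), small(rex) => hot(node2)]; r10 [mammal(rex), locked(node2) => large(rex)]. New: valid(rex), penguin(node2), hot(node2), large(rex).
Round 2: r8 [hot(node2), flagged(node2) => has_feathers(rex)]; r12 [active(node2), hot(node2) => closed(rex)]. New: has_feathers(rex), closed(rex).
Round 3: r3 [has_feathers(rex), large(rex) => metal(rex)]. New: metal(rex).
Round 4: r1 [metal(rex), signed(rex) => flies(node2)]. New: flies(node2).
flies(node2) first appears in round 4.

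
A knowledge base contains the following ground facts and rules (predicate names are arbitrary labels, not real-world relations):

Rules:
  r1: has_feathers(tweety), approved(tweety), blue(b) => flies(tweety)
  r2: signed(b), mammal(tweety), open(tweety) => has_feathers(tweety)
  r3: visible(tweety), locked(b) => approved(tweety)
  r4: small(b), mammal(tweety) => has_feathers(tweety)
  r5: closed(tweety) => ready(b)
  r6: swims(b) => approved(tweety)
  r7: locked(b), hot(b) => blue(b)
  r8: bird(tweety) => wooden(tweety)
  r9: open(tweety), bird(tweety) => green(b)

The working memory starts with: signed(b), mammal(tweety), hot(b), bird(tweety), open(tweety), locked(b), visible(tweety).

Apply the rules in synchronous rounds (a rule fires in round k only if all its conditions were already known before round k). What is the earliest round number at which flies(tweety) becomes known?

2

Round 1: r2 [signed(b), mammal(tweety), open(tweety) => has_feathers(tweety)]; r3 [visible(tweety), locked(b) => approved(tweety)]; r7 [locked(b), hot(b) => blue(b)]; r8 [bird(tweety) => wooden(tweety)]; r9 [open(tweety), bird(tweety) => green(b)]. New: has_feathers(tweety), approved(tweety), blue(b), wooden(tweety), green(b).
Round 2: r1 [has_feathers(tweety), approved(tweety), blue(b) => flies(tweety)]. New: flies(tweety).
flies(tweety) first appears in round 2.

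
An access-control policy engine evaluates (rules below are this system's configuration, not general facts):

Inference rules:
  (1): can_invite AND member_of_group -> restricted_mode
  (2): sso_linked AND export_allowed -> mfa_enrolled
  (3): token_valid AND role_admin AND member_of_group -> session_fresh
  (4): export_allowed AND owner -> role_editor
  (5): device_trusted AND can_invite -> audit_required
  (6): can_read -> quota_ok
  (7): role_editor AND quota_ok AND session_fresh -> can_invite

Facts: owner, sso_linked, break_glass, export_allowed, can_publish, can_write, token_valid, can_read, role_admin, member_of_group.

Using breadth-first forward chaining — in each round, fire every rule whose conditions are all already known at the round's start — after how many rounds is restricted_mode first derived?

Round 1 fires (2), (3), (4), (6), giving mfa_enrolled, session_fresh, role_editor, quota_ok.
Round 2 fires (7), giving can_invite.
Round 3 fires (1), giving restricted_mode.
restricted_mode first appears in round 3.

3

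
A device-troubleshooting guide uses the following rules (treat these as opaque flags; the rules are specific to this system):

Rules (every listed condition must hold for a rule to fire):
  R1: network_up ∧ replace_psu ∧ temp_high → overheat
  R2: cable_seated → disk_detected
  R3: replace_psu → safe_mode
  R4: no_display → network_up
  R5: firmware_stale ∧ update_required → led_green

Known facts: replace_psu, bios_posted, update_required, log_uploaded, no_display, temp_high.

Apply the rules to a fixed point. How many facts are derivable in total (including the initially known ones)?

9

Round 1 fires R3, R4, giving safe_mode, network_up.
Round 2 fires R1, giving overheat.
Closure: {bios_posted, log_uploaded, network_up, no_display, overheat, replace_psu, safe_mode, temp_high, update_required} — 9 facts.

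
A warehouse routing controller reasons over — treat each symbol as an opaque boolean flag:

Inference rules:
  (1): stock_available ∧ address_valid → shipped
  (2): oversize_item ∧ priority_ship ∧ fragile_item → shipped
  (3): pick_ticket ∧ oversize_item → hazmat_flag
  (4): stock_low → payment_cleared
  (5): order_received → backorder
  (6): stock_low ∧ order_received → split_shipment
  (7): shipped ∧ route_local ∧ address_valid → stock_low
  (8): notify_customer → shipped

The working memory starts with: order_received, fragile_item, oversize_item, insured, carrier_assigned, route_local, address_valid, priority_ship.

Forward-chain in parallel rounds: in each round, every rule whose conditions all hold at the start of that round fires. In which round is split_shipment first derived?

3

Round 1: (2) [oversize_item ∧ priority_ship ∧ fragile_item → shipped]; (5) [order_received → backorder]. Adds shipped, backorder.
Round 2: (7) [shipped ∧ route_local ∧ address_valid → stock_low]. Adds stock_low.
Round 3: (4) [stock_low → payment_cleared]; (6) [stock_low ∧ order_received → split_shipment]. Adds payment_cleared, split_shipment.
split_shipment first appears in round 3.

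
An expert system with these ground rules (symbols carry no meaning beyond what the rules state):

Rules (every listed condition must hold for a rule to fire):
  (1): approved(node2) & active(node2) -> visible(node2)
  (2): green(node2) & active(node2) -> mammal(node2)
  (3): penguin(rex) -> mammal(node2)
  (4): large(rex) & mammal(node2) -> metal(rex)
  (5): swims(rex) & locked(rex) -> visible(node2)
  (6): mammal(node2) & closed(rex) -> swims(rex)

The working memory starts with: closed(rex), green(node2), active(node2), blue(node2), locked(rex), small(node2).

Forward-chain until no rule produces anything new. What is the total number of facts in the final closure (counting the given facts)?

9

Round 1: (2) [green(node2) & active(node2) -> mammal(node2)]. New: mammal(node2).
Round 2: (6) [mammal(node2) & closed(rex) -> swims(rex)]. New: swims(rex).
Round 3: (5) [swims(rex) & locked(rex) -> visible(node2)]. New: visible(node2).
Closure: {active(node2), blue(node2), closed(rex), green(node2), locked(rex), mammal(node2), small(node2), swims(rex), visible(node2)} — 9 facts.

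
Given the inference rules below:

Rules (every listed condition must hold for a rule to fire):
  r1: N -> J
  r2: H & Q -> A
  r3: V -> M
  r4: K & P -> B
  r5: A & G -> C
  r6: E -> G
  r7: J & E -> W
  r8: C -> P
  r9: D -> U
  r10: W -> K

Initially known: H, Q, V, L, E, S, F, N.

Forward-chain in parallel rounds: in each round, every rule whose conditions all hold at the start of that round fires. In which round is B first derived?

4

Round 1: r1 [N -> J]; r2 [H & Q -> A]; r3 [V -> M]; r6 [E -> G]. New: J, A, M, G.
Round 2: r5 [A & G -> C]; r7 [J & E -> W]. New: C, W.
Round 3: r8 [C -> P]; r10 [W -> K]. New: P, K.
Round 4: r4 [K & P -> B]. New: B.
B first appears in round 4.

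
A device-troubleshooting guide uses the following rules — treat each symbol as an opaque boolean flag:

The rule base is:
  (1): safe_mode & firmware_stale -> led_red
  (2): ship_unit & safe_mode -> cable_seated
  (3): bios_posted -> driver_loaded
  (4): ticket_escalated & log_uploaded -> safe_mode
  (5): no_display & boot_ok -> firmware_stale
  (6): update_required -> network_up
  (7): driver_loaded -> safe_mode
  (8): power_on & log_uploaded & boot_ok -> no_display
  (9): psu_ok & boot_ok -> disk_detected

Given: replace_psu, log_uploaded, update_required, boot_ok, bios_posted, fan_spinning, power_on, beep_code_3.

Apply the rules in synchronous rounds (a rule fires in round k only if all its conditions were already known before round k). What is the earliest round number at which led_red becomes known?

3

Round 1 fires (3), (6), (8), giving driver_loaded, network_up, no_display.
Round 2 fires (5), (7), giving firmware_stale, safe_mode.
Round 3 fires (1), giving led_red.
led_red first appears in round 3.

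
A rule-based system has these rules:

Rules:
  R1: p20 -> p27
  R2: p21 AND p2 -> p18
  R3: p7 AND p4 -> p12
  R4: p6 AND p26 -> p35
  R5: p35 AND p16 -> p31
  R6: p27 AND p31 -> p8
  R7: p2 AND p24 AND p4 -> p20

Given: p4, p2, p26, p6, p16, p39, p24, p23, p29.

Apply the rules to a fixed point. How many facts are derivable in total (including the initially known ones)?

14

Round 1 fires R4, R7, giving p35, p20.
Round 2 fires R1, R5, giving p27, p31.
Round 3 fires R6, giving p8.
Closure: {p16, p2, p20, p23, p24, p26, p27, p29, p31, p35, p39, p4, p6, p8} — 14 facts.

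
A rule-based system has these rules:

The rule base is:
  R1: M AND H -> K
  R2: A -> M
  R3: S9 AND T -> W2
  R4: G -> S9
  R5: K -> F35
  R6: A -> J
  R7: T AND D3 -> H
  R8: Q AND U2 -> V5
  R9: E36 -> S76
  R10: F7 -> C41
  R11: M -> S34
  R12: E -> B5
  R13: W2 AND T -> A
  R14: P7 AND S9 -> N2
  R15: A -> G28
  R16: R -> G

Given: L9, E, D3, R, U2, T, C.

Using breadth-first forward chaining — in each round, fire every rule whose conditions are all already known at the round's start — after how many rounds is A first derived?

[1] R7 [T AND D3 -> H]; R12 [E -> B5]; R16 [R -> G]. ⇒ new: H, B5, G.
[2] R4 [G -> S9]. ⇒ new: S9.
[3] R3 [S9 AND T -> W2]. ⇒ new: W2.
[4] R13 [W2 AND T -> A]. ⇒ new: A.
A first appears in round 4.

4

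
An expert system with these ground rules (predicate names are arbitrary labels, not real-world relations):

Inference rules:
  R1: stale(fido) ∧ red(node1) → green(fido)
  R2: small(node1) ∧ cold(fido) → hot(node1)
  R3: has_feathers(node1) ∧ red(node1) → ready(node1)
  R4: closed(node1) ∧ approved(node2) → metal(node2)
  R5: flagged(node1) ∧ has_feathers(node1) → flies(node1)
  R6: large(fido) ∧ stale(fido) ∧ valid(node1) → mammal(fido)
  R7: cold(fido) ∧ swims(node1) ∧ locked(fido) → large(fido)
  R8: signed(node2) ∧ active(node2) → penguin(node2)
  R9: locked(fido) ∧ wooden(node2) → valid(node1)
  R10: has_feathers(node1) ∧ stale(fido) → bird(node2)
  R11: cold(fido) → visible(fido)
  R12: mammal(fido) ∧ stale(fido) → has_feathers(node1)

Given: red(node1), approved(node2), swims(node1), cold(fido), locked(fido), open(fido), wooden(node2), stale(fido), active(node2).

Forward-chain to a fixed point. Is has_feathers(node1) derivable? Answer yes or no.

[1] R1 [stale(fido) ∧ red(node1) → green(fido)]; R7 [cold(fido) ∧ swims(node1) ∧ locked(fido) → large(fido)]; R9 [locked(fido) ∧ wooden(node2) → valid(node1)]; R11 [cold(fido) → visible(fido)]. ⇒ new: green(fido), large(fido), valid(node1), visible(fido).
[2] R6 [large(fido) ∧ stale(fido) ∧ valid(node1) → mammal(fido)]. ⇒ new: mammal(fido).
[3] R12 [mammal(fido) ∧ stale(fido) → has_feathers(node1)]. ⇒ new: has_feathers(node1).
[4] R3 [has_feathers(node1) ∧ red(node1) → ready(node1)]; R10 [has_feathers(node1) ∧ stale(fido) → bird(node2)]. ⇒ new: ready(node1), bird(node2).
has_feathers(node1) appears in round 3, so it is derivable.

yes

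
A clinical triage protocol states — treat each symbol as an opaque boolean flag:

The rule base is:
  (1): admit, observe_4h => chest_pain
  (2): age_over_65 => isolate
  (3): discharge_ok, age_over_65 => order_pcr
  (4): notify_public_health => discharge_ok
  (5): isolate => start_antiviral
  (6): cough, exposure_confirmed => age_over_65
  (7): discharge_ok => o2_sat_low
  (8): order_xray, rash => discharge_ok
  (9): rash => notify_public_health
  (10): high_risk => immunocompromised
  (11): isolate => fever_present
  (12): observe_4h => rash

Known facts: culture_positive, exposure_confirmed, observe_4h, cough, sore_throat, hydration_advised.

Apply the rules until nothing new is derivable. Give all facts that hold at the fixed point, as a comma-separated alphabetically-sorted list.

Round 1: (6) [cough, exposure_confirmed => age_over_65]; (12) [observe_4h => rash]. New: age_over_65, rash.
Round 2: (2) [age_over_65 => isolate]; (9) [rash => notify_public_health]. New: isolate, notify_public_health.
Round 3: (4) [notify_public_health => discharge_ok]; (5) [isolate => start_antiviral]; (11) [isolate => fever_present]. New: discharge_ok, start_antiviral, fever_present.
Round 4: (3) [discharge_ok, age_over_65 => order_pcr]; (7) [discharge_ok => o2_sat_low]. New: order_pcr, o2_sat_low.

age_over_65, cough, culture_positive, discharge_ok, exposure_confirmed, fever_present, hydration_advised, isolate, notify_public_health, o2_sat_low, observe_4h, order_pcr, rash, sore_throat, start_antiviral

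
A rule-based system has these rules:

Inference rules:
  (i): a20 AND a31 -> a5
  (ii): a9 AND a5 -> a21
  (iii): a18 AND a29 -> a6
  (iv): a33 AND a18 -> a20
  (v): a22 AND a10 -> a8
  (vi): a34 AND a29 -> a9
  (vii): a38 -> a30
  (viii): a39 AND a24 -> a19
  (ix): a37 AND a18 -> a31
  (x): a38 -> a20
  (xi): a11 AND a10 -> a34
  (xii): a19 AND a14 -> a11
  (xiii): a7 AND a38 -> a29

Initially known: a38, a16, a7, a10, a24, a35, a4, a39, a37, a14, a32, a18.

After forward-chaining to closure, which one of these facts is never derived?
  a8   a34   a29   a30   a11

Round 1 — (vii), (viii), (ix), (x), (xiii), derive a30, a19, a31, a20, a29.
Round 2 — (i), (iii), (xii), derive a5, a6, a11.
Round 3 — (xi), derive a34.
Round 4 — (vi), derive a9.
Round 5 — (ii), derive a21.
Derived: a29 (round 1), a11 (round 2), a30 (round 1), a34 (round 3). a8 never appears in any round.

a8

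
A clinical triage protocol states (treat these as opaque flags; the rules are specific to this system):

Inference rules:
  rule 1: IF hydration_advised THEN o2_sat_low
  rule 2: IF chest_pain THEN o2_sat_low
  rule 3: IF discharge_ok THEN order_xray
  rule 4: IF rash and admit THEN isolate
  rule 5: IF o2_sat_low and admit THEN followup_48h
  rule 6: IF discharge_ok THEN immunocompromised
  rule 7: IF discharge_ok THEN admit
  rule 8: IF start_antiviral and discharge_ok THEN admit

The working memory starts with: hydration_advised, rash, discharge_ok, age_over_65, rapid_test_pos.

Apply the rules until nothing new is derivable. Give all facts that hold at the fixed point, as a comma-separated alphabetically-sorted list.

admit, age_over_65, discharge_ok, followup_48h, hydration_advised, immunocompromised, isolate, o2_sat_low, order_xray, rapid_test_pos, rash

Round 1 — rule 1, rule 3, rule 6, rule 7, derive o2_sat_low, order_xray, immunocompromised, admit.
Round 2 — rule 4, rule 5, derive isolate, followup_48h.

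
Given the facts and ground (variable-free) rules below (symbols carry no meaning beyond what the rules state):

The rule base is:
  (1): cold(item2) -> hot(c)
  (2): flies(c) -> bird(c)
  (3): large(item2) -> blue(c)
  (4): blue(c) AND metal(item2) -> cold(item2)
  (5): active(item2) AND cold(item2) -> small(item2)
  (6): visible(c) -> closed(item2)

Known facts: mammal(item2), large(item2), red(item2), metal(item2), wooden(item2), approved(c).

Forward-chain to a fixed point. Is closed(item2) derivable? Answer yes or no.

no

Round 1 — (3), derive blue(c).
Round 2 — (4), derive cold(item2).
Round 3 — (1), derive hot(c).
Fixed point reached. closed(item2) is concluded only by (6); (6) needs visible(c) (never derived).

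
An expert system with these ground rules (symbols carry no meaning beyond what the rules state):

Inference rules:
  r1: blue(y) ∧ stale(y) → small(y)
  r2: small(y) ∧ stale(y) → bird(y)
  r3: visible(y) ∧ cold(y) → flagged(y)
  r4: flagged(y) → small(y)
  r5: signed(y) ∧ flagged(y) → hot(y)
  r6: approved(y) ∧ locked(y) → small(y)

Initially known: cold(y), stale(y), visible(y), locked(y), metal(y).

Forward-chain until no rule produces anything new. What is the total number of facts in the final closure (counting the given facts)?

Round 1: r3 [visible(y) ∧ cold(y) → flagged(y)]. Adds flagged(y).
Round 2: r4 [flagged(y) → small(y)]. Adds small(y).
Round 3: r2 [small(y) ∧ stale(y) → bird(y)]. Adds bird(y).
Closure: {bird(y), cold(y), flagged(y), locked(y), metal(y), small(y), stale(y), visible(y)} — 8 facts.

8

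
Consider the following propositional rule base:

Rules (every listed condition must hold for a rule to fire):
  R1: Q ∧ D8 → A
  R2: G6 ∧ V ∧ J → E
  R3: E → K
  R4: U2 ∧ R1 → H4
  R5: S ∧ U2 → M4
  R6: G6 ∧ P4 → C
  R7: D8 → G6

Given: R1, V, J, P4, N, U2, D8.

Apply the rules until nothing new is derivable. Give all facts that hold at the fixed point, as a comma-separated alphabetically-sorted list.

C, D8, E, G6, H4, J, K, N, P4, R1, U2, V

Round 1 fires R4, R7, giving H4, G6.
Round 2 fires R2, R6, giving E, C.
Round 3 fires R3, giving K.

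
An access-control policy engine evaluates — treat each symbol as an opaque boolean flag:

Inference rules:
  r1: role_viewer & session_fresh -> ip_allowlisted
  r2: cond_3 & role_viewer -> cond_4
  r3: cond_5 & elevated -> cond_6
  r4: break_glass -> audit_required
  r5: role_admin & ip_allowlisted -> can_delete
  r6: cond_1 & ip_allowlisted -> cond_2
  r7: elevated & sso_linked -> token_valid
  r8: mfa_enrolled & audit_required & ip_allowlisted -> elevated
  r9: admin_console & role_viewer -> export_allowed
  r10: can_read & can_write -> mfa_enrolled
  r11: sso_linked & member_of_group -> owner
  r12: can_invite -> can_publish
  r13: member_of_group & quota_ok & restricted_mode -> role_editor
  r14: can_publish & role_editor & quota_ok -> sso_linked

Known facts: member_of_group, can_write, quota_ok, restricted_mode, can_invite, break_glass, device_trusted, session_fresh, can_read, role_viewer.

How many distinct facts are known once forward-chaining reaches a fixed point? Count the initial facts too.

19

Round 1 — r1, r4, r10, r12, r13, derive ip_allowlisted, audit_required, mfa_enrolled, can_publish, role_editor.
Round 2 — r8, r14, derive elevated, sso_linked.
Round 3 — r7, r11, derive token_valid, owner.
Closure: {audit_required, break_glass, can_invite, can_publish, can_read, can_write, device_trusted, elevated, ip_allowlisted, member_of_group, mfa_enrolled, owner, quota_ok, restricted_mode, role_editor, role_viewer, session_fresh, sso_linked, token_valid} — 19 facts.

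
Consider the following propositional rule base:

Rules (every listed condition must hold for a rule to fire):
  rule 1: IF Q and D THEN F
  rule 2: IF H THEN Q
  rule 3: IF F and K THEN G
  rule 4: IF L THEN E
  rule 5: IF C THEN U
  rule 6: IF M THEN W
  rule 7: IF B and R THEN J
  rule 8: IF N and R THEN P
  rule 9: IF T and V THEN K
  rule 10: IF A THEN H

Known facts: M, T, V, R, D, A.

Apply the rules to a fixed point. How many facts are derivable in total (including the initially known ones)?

[1] rule 6 [IF M THEN W]; rule 9 [IF T and V THEN K]; rule 10 [IF A THEN H]. ⇒ new: W, K, H.
[2] rule 2 [IF H THEN Q]. ⇒ new: Q.
[3] rule 1 [IF Q and D THEN F]. ⇒ new: F.
[4] rule 3 [IF F and K THEN G]. ⇒ new: G.
Closure: {A, D, F, G, H, K, M, Q, R, T, V, W} — 12 facts.

12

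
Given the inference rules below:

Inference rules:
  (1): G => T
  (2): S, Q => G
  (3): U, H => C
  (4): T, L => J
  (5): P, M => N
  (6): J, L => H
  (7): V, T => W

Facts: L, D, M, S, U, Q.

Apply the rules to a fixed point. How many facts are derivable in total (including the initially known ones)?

11

Round 1 fires (2), giving G.
Round 2 fires (1), giving T.
Round 3 fires (4), giving J.
Round 4 fires (6), giving H.
Round 5 fires (3), giving C.
Closure: {C, D, G, H, J, L, M, Q, S, T, U} — 11 facts.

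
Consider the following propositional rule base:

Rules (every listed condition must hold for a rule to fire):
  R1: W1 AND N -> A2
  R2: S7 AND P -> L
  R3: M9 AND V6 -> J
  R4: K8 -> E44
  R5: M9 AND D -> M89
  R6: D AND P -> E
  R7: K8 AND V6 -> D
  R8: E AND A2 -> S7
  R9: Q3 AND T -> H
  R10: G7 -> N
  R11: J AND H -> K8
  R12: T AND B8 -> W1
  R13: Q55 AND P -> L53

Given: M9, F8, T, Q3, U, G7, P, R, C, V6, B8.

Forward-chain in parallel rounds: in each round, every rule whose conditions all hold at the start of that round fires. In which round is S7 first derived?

5

Round 1 fires R3, R9, R10, R12, giving J, H, N, W1.
Round 2 fires R1, R11, giving A2, K8.
Round 3 fires R4, R7, giving E44, D.
Round 4 fires R5, R6, giving M89, E.
Round 5 fires R8, giving S7.
S7 first appears in round 5.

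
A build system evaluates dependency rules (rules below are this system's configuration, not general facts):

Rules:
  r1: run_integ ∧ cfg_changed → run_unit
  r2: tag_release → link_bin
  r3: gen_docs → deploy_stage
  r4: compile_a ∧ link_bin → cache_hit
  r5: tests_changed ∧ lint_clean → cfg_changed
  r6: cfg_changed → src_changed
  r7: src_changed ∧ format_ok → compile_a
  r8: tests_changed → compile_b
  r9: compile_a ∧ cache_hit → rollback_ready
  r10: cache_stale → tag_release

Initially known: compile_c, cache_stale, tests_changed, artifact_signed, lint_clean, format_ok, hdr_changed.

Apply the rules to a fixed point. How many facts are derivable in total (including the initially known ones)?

Round 1: r5 [tests_changed ∧ lint_clean → cfg_changed]; r8 [tests_changed → compile_b]; r10 [cache_stale → tag_release]. Adds cfg_changed, compile_b, tag_release.
Round 2: r2 [tag_release → link_bin]; r6 [cfg_changed → src_changed]. Adds link_bin, src_changed.
Round 3: r7 [src_changed ∧ format_ok → compile_a]. Adds compile_a.
Round 4: r4 [compile_a ∧ link_bin → cache_hit]. Adds cache_hit.
Round 5: r9 [compile_a ∧ cache_hit → rollback_ready]. Adds rollback_ready.
Closure: {artifact_signed, cache_hit, cache_stale, cfg_changed, compile_a, compile_b, compile_c, format_ok, hdr_changed, link_bin, lint_clean, rollback_ready, src_changed, tag_release, tests_changed} — 15 facts.

15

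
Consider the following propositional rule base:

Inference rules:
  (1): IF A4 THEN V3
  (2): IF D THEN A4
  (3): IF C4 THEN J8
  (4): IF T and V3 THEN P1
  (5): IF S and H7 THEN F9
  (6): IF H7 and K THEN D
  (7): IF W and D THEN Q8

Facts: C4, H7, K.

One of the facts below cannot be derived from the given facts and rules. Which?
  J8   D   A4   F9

F9

Round 1 — (3), (6), derive J8, D.
Round 2 — (2), derive A4.
Round 3 — (1), derive V3.
Derived: A4 (round 2), D (round 1), J8 (round 1). F9 never appears in any round.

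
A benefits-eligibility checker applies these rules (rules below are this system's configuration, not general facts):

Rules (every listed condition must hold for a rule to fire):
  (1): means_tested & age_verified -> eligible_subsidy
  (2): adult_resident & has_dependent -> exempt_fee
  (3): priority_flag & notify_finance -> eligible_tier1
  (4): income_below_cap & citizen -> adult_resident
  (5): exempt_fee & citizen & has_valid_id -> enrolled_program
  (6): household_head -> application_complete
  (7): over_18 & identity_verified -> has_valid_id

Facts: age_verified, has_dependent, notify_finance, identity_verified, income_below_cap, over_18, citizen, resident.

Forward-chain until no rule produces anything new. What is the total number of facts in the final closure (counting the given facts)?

12

Round 1: (4) [income_below_cap & citizen -> adult_resident]; (7) [over_18 & identity_verified -> has_valid_id]. New: adult_resident, has_valid_id.
Round 2: (2) [adult_resident & has_dependent -> exempt_fee]. New: exempt_fee.
Round 3: (5) [exempt_fee & citizen & has_valid_id -> enrolled_program]. New: enrolled_program.
Closure: {adult_resident, age_verified, citizen, enrolled_program, exempt_fee, has_dependent, has_valid_id, identity_verified, income_below_cap, notify_finance, over_18, resident} — 12 facts.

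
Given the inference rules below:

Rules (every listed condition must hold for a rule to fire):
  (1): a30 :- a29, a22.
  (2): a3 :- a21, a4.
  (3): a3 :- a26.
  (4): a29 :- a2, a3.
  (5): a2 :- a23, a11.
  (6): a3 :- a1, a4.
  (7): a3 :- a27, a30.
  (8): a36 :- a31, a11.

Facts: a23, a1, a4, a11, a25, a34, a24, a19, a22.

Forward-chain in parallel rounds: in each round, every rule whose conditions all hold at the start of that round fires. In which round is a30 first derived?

3

Round 1 fires (5), (6), giving a2, a3.
Round 2 fires (4), giving a29.
Round 3 fires (1), giving a30.
a30 first appears in round 3.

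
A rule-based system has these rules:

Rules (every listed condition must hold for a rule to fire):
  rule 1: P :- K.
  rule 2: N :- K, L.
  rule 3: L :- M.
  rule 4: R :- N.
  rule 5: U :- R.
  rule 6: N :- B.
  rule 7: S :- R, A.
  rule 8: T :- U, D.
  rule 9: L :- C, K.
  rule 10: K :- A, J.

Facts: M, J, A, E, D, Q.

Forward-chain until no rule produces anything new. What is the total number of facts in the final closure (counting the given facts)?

Round 1: rule 3 [L :- M.]; rule 10 [K :- A, J.]. New: L, K.
Round 2: rule 1 [P :- K.]; rule 2 [N :- K, L.]. New: P, N.
Round 3: rule 4 [R :- N.]. New: R.
Round 4: rule 5 [U :- R.]; rule 7 [S :- R, A.]. New: U, S.
Round 5: rule 8 [T :- U, D.]. New: T.
Closure: {A, D, E, J, K, L, M, N, P, Q, R, S, T, U} — 14 facts.

14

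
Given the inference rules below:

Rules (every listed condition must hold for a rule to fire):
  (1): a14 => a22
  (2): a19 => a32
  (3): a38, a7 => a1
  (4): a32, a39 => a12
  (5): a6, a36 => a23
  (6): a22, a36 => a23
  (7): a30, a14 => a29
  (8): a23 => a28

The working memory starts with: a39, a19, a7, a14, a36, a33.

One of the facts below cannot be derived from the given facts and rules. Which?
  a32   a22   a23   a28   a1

a1

Round 1: (1) [a14 => a22]; (2) [a19 => a32]. Adds a22, a32.
Round 2: (4) [a32, a39 => a12]; (6) [a22, a36 => a23]. Adds a12, a23.
Round 3: (8) [a23 => a28]. Adds a28.
Derived: a32 (round 1), a28 (round 3), a23 (round 2), a22 (round 1). a1 never appears in any round.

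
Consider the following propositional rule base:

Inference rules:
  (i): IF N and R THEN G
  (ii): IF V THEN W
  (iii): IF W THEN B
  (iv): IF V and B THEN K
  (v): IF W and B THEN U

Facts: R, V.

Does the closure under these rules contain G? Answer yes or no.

Round 1 fires (ii), giving W.
Round 2 fires (iii), giving B.
Round 3 fires (iv), (v), giving K, U.
Fixed point reached. G is concluded only by (i); (i) needs N (never derived).

no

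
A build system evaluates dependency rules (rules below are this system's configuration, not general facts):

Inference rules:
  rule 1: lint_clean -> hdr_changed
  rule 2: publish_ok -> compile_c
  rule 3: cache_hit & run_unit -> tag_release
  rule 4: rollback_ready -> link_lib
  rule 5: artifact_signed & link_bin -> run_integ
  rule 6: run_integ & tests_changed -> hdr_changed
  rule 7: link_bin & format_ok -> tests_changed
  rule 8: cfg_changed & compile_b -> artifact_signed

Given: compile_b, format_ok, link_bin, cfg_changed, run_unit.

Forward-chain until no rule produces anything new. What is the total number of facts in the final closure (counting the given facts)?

9

Round 1: rule 7 [link_bin & format_ok -> tests_changed]; rule 8 [cfg_changed & compile_b -> artifact_signed]. Adds tests_changed, artifact_signed.
Round 2: rule 5 [artifact_signed & link_bin -> run_integ]. Adds run_integ.
Round 3: rule 6 [run_integ & tests_changed -> hdr_changed]. Adds hdr_changed.
Closure: {artifact_signed, cfg_changed, compile_b, format_ok, hdr_changed, link_bin, run_integ, run_unit, tests_changed} — 9 facts.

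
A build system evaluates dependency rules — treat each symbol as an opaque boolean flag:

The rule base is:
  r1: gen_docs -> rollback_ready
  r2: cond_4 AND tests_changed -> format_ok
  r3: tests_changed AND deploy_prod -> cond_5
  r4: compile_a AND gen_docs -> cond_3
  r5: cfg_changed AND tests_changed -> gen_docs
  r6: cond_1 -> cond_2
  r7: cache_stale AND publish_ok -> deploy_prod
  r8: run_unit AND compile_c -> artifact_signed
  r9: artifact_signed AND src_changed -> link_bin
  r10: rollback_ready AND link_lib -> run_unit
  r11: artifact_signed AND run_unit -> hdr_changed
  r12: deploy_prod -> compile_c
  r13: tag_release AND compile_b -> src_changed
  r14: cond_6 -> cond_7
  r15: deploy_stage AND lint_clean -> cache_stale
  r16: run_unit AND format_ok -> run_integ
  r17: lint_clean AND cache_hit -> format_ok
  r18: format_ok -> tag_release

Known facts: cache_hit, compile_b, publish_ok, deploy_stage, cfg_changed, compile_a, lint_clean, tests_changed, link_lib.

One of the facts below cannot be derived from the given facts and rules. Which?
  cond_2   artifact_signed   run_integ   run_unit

cond_2

Round 1 — r5, r15, r17, derive gen_docs, cache_stale, format_ok.
Round 2 — r1, r4, r7, r18, derive rollback_ready, cond_3, deploy_prod, tag_release.
Round 3 — r3, r10, r12, r13, derive cond_5, run_unit, compile_c, src_changed.
Round 4 — r8, r16, derive artifact_signed, run_integ.
Round 5 — r9, r11, derive link_bin, hdr_changed.
Derived: run_integ (round 4), artifact_signed (round 4), run_unit (round 3). cond_2 never appears in any round.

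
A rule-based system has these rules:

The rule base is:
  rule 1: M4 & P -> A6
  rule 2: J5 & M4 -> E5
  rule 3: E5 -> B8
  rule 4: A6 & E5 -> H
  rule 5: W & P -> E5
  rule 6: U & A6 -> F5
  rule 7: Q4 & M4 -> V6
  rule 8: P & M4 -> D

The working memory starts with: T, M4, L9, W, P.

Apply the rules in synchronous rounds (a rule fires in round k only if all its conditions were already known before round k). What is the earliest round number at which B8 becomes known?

2

Round 1 fires rule 1, rule 5, rule 8, giving A6, E5, D.
Round 2 fires rule 3, rule 4, giving B8, H.
B8 first appears in round 2.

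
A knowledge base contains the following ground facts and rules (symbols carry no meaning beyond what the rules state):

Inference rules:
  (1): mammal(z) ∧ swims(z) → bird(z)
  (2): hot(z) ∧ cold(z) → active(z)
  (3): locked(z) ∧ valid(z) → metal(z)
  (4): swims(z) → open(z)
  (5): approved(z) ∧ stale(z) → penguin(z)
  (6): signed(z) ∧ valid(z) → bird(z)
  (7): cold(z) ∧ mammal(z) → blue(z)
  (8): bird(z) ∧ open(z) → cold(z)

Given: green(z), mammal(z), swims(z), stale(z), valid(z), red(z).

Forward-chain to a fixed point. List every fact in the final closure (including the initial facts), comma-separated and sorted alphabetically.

bird(z), blue(z), cold(z), green(z), mammal(z), open(z), red(z), stale(z), swims(z), valid(z)

Round 1: (1) [mammal(z) ∧ swims(z) → bird(z)]; (4) [swims(z) → open(z)]. New: bird(z), open(z).
Round 2: (8) [bird(z) ∧ open(z) → cold(z)]. New: cold(z).
Round 3: (7) [cold(z) ∧ mammal(z) → blue(z)]. New: blue(z).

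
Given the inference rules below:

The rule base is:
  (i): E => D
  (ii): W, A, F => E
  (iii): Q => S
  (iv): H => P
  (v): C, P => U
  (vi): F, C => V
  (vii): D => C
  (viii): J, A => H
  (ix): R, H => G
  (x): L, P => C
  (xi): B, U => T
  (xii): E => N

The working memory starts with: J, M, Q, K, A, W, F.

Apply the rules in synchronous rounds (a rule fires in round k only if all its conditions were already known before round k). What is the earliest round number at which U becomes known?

Round 1 — (ii), (iii), (viii), derive E, S, H.
Round 2 — (i), (iv), (xii), derive D, P, N.
Round 3 — (vii), derive C.
Round 4 — (v), (vi), derive U, V.
U first appears in round 4.

4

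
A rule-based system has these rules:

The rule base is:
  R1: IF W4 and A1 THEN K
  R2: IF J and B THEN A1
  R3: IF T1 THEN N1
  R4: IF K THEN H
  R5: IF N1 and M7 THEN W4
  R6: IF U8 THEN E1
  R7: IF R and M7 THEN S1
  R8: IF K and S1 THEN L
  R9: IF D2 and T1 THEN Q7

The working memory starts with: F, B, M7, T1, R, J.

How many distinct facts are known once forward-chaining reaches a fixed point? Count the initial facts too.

Round 1 — R2, R3, R7, derive A1, N1, S1.
Round 2 — R5, derive W4.
Round 3 — R1, derive K.
Round 4 — R4, R8, derive H, L.
Closure: {A1, B, F, H, J, K, L, M7, N1, R, S1, T1, W4} — 13 facts.

13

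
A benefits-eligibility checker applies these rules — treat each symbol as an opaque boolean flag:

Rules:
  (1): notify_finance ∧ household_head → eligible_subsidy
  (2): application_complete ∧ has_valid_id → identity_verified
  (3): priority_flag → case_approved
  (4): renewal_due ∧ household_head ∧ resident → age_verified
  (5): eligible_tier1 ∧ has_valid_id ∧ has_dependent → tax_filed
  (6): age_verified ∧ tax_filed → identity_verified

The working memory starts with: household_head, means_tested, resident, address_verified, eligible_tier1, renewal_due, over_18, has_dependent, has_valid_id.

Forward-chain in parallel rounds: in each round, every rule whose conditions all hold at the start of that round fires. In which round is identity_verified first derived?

Round 1 — (4), (5), derive age_verified, tax_filed.
Round 2 — (6), derive identity_verified.
identity_verified first appears in round 2.

2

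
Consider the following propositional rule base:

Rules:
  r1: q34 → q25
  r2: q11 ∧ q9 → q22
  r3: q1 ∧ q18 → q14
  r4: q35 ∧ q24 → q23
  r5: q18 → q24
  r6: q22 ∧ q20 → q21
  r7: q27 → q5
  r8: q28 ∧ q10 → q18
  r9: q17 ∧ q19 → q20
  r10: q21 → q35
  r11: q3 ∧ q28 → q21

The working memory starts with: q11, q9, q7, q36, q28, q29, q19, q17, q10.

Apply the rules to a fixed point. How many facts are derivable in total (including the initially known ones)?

16

Round 1: r2 [q11 ∧ q9 → q22]; r8 [q28 ∧ q10 → q18]; r9 [q17 ∧ q19 → q20]. Adds q22, q18, q20.
Round 2: r5 [q18 → q24]; r6 [q22 ∧ q20 → q21]. Adds q24, q21.
Round 3: r10 [q21 → q35]. Adds q35.
Round 4: r4 [q35 ∧ q24 → q23]. Adds q23.
Closure: {q10, q11, q17, q18, q19, q20, q21, q22, q23, q24, q28, q29, q35, q36, q7, q9} — 16 facts.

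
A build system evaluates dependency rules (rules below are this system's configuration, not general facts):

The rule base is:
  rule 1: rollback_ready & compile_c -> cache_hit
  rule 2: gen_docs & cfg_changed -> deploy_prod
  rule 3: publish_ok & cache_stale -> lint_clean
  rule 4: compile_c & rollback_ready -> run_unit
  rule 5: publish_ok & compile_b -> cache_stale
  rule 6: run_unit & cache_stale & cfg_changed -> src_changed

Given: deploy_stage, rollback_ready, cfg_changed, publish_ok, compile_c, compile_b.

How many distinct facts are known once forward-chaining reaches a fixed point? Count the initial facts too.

11

Round 1: rule 1 [rollback_ready & compile_c -> cache_hit]; rule 4 [compile_c & rollback_ready -> run_unit]; rule 5 [publish_ok & compile_b -> cache_stale]. Adds cache_hit, run_unit, cache_stale.
Round 2: rule 3 [publish_ok & cache_stale -> lint_clean]; rule 6 [run_unit & cache_stale & cfg_changed -> src_changed]. Adds lint_clean, src_changed.
Closure: {cache_hit, cache_stale, cfg_changed, compile_b, compile_c, deploy_stage, lint_clean, publish_ok, rollback_ready, run_unit, src_changed} — 11 facts.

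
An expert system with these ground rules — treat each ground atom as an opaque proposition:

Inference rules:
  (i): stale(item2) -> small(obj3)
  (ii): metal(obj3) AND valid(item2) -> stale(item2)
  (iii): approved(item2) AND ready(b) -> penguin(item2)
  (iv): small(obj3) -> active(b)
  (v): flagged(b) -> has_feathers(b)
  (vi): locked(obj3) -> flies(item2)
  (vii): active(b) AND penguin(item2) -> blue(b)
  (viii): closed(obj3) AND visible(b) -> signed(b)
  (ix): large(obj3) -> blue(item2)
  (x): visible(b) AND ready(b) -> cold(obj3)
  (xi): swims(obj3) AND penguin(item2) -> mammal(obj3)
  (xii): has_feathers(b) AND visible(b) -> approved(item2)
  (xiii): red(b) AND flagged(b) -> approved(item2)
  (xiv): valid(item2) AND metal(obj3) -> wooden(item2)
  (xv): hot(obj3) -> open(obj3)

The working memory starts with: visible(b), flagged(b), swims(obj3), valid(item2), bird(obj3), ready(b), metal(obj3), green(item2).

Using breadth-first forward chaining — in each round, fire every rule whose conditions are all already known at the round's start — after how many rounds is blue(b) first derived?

Round 1 fires (ii), (v), (x), (xiv), giving stale(item2), has_feathers(b), cold(obj3), wooden(item2).
Round 2 fires (i), (xii), giving small(obj3), approved(item2).
Round 3 fires (iii), (iv), giving penguin(item2), active(b).
Round 4 fires (vii), (xi), giving blue(b), mammal(obj3).
blue(b) first appears in round 4.

4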